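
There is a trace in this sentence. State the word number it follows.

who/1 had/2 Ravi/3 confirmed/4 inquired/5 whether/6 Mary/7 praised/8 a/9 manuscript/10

The displaced element is "who" (word 1).
It is linked across 1 clause boundary (Ø).
It functions as the subject of "inquired", so the gap sits immediately after word 4 ("confirmed").
Base order: Ravi had confirmed that who inquired whether Mary praised a manuscript.

4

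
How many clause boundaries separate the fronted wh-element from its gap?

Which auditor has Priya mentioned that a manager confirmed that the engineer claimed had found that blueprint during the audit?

"which auditor" is extracted from the subject of "found".
Boundaries crossed, outermost first: [that], [that], [Ø] — 3 in total.

3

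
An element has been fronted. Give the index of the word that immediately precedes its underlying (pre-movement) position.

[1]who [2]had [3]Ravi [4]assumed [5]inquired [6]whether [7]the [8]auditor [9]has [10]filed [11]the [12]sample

4

The displaced element is "who" (word 1).
It is linked across 1 clause boundary (Ø).
It functions as the subject of "inquired", so the gap sits immediately after word 4 ("assumed").
Base order: Ravi had assumed that who inquired whether the auditor has filed the sample.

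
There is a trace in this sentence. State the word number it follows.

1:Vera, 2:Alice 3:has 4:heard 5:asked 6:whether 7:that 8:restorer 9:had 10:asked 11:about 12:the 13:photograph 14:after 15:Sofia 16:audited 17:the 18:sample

The displaced element is "Vera" (word 1).
It is linked across 1 clause boundary (Ø).
It functions as the subject of "asked", so the gap sits immediately after word 4 ("heard").
Base order: Alice has heard that Vera asked whether that restorer had asked about the photograph after Sofia audited the sample.

4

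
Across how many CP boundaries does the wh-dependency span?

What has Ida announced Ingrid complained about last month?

1

"what" is extracted from the PP object of "complained".
Boundaries crossed, outermost first: [Ø] — 1 in total.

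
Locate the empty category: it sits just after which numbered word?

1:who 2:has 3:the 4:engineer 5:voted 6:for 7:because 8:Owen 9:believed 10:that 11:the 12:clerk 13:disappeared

The displaced element is "who" (word 1).
It functions as the object of the preposition "for" of "voted", so the gap sits immediately after word 6 ("for").
Base order: The engineer has voted for who because Owen believed that the clerk disappeared.

6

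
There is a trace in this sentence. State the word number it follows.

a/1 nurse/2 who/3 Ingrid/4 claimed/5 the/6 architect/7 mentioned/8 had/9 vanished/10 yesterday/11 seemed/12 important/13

8

The displaced element is "a nurse" (word 2).
It is linked across 2 clause boundaries (Ø → Ø).
It functions as the subject of "vanished", so the gap sits immediately after word 8 ("mentioned").
Base order: Ingrid claimed the architect mentioned a nurse had vanished yesterday.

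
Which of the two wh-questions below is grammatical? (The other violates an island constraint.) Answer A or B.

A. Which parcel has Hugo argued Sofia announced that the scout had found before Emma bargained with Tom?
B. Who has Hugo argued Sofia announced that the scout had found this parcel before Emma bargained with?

A

In B, the wh-phrase is extracted from inside an adjunct island (introduced by "before"), which blocks movement.
In A, the extraction path crosses only that-complement boundaries, which are transparent.
So A is grammatical.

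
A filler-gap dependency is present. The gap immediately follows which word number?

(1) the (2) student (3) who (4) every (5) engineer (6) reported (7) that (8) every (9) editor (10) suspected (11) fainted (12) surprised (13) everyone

The displaced element is "the student" (word 2).
It is linked across 2 clause boundaries (that → Ø).
It functions as the subject of "fainted", so the gap sits immediately after word 10 ("suspected").
Base order: Every engineer reported that every editor suspected the student fainted.

10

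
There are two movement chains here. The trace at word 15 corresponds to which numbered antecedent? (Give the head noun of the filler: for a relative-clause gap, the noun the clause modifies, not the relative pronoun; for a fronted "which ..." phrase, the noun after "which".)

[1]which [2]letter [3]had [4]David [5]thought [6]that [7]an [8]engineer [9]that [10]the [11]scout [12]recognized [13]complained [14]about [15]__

The marked gap is the object of the preposition "about" of "complained".
Its filler is the fronted wh-phrase "which letter", at word 2.
(The other dependency links word 8 to a gap after word 12.)

2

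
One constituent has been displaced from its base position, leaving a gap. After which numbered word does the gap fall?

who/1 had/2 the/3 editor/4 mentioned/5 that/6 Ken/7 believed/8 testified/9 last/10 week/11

8

The displaced element is "who" (word 1).
It is linked across 2 clause boundaries (that → Ø).
It functions as the subject of "testified", so the gap sits immediately after word 8 ("believed").
Base order: The editor had mentioned that Ken believed that who testified last week.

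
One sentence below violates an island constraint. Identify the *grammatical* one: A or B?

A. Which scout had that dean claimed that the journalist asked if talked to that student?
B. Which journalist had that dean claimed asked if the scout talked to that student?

In A, the wh-phrase is extracted from inside a wh-island (introduced by "if"), which blocks movement.
In B, the extraction path crosses only that-complement boundaries, which are transparent.
So B is grammatical.

B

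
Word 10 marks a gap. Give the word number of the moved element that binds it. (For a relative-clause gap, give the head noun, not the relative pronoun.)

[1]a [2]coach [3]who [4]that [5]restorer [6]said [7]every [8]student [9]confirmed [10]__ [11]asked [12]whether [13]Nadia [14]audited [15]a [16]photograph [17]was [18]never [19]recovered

The gap at 10 is the subject of "asked", inside a relative clause.
The relative pronoun is "who" (word 3); it is bound by the head noun immediately before it.
Its filler is the head noun "coach", at word 2.

2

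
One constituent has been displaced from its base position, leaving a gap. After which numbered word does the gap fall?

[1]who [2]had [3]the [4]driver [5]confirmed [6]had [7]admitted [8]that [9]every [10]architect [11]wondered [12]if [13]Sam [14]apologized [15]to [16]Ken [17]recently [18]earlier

5

The displaced element is "who" (word 1).
It is linked across 1 clause boundary (Ø).
It functions as the subject of "admitted", so the gap sits immediately after word 5 ("confirmed").
Base order: The driver had confirmed that who had admitted that every architect wondered if Sam apologized to Ken recently earlier.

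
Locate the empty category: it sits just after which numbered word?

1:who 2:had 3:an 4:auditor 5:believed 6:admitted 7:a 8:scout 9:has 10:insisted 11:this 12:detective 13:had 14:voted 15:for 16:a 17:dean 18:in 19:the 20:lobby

5

The displaced element is "who" (word 1).
It is linked across 1 clause boundary (Ø).
It functions as the subject of "admitted", so the gap sits immediately after word 5 ("believed").
Base order: An auditor had believed that who admitted a scout has insisted this detective had voted for a dean in the lobby.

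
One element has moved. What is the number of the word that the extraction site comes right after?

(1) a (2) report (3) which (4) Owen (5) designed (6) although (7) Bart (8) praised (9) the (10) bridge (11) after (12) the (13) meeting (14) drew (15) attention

5

The displaced element is "a report" (word 2).
It functions as the direct object of "designed", so the gap sits immediately after word 5 ("designed").
Base order: Owen designed a report although Bart praised the bridge after the meeting.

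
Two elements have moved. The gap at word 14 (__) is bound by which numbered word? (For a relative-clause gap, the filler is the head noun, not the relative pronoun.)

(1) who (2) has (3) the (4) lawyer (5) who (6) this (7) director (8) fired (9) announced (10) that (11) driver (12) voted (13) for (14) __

1

The marked gap is the object of the preposition "for" of "voted".
Its filler is the fronted wh-phrase "who", at word 1.
(The other dependency links word 4 to a gap after word 8.)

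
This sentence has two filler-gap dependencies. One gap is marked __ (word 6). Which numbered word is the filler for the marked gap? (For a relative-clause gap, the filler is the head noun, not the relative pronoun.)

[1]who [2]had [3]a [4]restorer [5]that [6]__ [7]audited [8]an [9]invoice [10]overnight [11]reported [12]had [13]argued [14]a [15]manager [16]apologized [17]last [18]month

The marked gap is inside the relative clause, the subject of "audited".
Its filler is the head noun "restorer" (via "that"), at word 4.
(The other dependency links word 1 to a gap after word 11.)

4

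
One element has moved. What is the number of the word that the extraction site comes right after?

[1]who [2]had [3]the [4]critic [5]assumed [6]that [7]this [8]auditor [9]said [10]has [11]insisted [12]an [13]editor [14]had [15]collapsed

The displaced element is "who" (word 1).
It is linked across 2 clause boundaries (that → Ø).
It functions as the subject of "insisted", so the gap sits immediately after word 9 ("said").
Base order: The critic had assumed that this auditor said that who has insisted an editor had collapsed.

9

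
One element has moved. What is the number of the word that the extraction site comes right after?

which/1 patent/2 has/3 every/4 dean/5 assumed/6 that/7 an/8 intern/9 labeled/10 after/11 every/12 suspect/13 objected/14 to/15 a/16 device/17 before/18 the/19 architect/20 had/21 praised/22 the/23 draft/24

10

The displaced element is "which patent" (word 2).
It is linked across 1 clause boundary (that).
It functions as the direct object of "labeled", so the gap sits immediately after word 10 ("labeled").
Base order: Every dean has assumed that an intern labeled which patent after every suspect objected to a device before the architect had praised the draft.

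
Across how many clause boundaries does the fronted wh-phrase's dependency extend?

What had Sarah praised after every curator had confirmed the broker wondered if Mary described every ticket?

0

"what" originates inside the matrix clause — no clause boundary is crossed.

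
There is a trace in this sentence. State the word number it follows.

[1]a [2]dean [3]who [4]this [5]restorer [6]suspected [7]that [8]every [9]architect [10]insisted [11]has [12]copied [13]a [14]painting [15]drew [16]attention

The displaced element is "a dean" (word 2).
It is linked across 2 clause boundaries (that → Ø).
It functions as the subject of "copied", so the gap sits immediately after word 10 ("insisted").
Base order: This restorer suspected that every architect insisted that a dean has copied a painting.

10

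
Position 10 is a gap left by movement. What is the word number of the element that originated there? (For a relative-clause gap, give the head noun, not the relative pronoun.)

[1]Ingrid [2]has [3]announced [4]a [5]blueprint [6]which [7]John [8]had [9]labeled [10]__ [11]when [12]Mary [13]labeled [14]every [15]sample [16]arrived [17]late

5

The gap at 10 is the object of "labeled", inside a relative clause.
The relative pronoun is "which" (word 6); it is bound by the head noun immediately before it.
Its filler is the head noun "blueprint", at word 5.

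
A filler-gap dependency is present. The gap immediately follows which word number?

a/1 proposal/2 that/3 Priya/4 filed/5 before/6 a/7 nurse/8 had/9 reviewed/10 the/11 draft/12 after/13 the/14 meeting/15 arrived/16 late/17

5

The displaced element is "a proposal" (word 2).
It functions as the direct object of "filed", so the gap sits immediately after word 5 ("filed").
Base order: Priya filed a proposal before a nurse had reviewed the draft after the meeting.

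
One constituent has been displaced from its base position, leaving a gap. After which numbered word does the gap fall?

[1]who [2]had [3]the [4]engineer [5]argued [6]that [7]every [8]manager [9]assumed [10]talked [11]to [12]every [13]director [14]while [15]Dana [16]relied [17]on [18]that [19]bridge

9

The displaced element is "who" (word 1).
It is linked across 2 clause boundaries (that → Ø).
It functions as the subject of "talked", so the gap sits immediately after word 9 ("assumed").
Base order: The engineer had argued that every manager assumed that who talked to every director while Dana relied on that bridge.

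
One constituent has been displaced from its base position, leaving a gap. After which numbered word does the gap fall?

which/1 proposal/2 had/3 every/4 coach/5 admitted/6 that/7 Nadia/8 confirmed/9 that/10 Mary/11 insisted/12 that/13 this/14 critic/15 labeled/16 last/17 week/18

The displaced element is "which proposal" (word 2).
It is linked across 3 clause boundaries (that → that → that).
It functions as the direct object of "labeled", so the gap sits immediately after word 16 ("labeled").
Base order: Every coach had admitted that Nadia confirmed that Mary insisted that this critic labeled which proposal last week.

16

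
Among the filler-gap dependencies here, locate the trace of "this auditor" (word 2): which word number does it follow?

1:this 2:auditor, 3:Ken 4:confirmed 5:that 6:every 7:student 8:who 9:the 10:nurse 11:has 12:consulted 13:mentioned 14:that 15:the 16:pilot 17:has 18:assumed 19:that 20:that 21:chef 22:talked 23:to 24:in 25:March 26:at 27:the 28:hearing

23

The displaced element is "this auditor" (word 2).
It is linked across 3 clause boundaries (that → that → that).
It functions as the object of the preposition "to" of "talked", so the gap sits immediately after word 23 ("to").
Base order: Ken confirmed that every student who the nurse has consulted mentioned that the pilot has assumed that that chef talked to this auditor in March at the hearing.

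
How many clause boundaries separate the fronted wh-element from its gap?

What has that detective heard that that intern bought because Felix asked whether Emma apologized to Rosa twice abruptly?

"what" is extracted from the object of "bought".
Boundaries crossed, outermost first: [that] — 1 in total.

1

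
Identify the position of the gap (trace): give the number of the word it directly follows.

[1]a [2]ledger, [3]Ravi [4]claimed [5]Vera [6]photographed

6

The displaced element is "a ledger" (word 2).
It is linked across 1 clause boundary (Ø).
It functions as the direct object of "photographed", so the gap sits immediately after word 6 ("photographed").
Base order: Ravi claimed Vera photographed a ledger.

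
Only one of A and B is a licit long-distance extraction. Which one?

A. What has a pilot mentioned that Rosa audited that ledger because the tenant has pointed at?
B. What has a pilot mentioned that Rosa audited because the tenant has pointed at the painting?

In A, the wh-phrase is extracted from inside an adjunct island (introduced by "because"), which blocks movement.
In B, the extraction path crosses only that-complement boundaries, which are transparent.
So B is grammatical.

B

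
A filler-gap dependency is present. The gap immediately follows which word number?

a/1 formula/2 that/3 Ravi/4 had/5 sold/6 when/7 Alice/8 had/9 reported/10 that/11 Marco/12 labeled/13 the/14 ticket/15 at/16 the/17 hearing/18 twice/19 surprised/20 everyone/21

6

The displaced element is "a formula" (word 2).
It functions as the direct object of "sold", so the gap sits immediately after word 6 ("sold").
Base order: Ravi had sold a formula when Alice had reported that Marco labeled the ticket at the hearing twice.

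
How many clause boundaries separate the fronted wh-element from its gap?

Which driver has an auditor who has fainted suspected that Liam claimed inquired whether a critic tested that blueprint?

2

"which driver" is extracted from the subject of "inquired".
Boundaries crossed, outermost first: [that], [Ø] — 2 in total.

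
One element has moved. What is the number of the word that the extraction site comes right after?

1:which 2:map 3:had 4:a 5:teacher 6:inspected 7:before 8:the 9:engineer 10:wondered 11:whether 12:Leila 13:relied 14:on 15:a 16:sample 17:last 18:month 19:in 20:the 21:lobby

The displaced element is "which map" (word 2).
It functions as the direct object of "inspected", so the gap sits immediately after word 6 ("inspected").
Base order: A teacher had inspected which map before the engineer wondered whether Leila relied on a sample last month in the lobby.

6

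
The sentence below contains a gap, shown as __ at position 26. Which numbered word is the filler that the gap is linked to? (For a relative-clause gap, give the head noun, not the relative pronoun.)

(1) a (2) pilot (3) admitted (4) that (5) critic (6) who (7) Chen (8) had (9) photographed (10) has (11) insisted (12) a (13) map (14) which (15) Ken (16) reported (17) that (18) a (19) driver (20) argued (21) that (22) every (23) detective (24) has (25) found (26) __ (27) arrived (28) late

The gap at 26 is the object of "found", inside a relative clause.
The relative pronoun is "which" (word 14); it is bound by the head noun immediately before it.
Its filler is the head noun "map", at word 13.

13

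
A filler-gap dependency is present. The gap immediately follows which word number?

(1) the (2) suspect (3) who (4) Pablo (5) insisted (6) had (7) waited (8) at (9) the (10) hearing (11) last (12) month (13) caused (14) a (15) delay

The displaced element is "the suspect" (word 2).
It is linked across 1 clause boundary (Ø).
It functions as the subject of "waited", so the gap sits immediately after word 5 ("insisted").
Base order: Pablo insisted that the suspect had waited at the hearing last month.

5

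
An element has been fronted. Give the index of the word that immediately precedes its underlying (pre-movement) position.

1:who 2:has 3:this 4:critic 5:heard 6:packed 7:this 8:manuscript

The displaced element is "who" (word 1).
It is linked across 1 clause boundary (Ø).
It functions as the subject of "packed", so the gap sits immediately after word 5 ("heard").
Base order: This critic has heard that who packed this manuscript.

5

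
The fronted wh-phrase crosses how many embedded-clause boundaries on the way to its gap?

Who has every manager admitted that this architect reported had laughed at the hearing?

2

"who" is extracted from the subject of "laughed".
Boundaries crossed, outermost first: [that], [Ø] — 2 in total.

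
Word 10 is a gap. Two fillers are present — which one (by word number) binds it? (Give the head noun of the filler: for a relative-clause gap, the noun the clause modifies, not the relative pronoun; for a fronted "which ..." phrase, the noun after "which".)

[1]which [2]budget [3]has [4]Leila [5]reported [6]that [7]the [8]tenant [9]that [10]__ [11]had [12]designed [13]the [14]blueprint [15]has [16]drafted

The marked gap is inside the relative clause, the subject of "designed".
Its filler is the head noun "tenant" (via "that"), at word 8.
(The other dependency links word 2 to a gap after word 16.)

8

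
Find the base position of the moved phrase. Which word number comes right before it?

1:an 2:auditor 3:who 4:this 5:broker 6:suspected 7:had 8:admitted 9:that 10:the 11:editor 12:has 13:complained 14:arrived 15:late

6

The displaced element is "an auditor" (word 2).
It is linked across 1 clause boundary (Ø).
It functions as the subject of "admitted", so the gap sits immediately after word 6 ("suspected").
Base order: This broker suspected that an auditor had admitted that the editor has complained.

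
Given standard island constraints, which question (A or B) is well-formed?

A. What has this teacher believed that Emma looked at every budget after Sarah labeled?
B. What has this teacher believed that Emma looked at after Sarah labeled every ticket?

In A, the wh-phrase is extracted from inside an adjunct island (introduced by "after"), which blocks movement.
In B, the extraction path crosses only that-complement boundaries, which are transparent.
So B is grammatical.

B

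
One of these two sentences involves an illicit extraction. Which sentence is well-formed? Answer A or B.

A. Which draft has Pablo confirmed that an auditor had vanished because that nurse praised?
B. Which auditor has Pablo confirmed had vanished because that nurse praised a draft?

In A, the wh-phrase is extracted from inside an adjunct island (introduced by "because"), which blocks movement.
In B, the extraction path crosses only that-complement boundaries, which are transparent.
So B is grammatical.

B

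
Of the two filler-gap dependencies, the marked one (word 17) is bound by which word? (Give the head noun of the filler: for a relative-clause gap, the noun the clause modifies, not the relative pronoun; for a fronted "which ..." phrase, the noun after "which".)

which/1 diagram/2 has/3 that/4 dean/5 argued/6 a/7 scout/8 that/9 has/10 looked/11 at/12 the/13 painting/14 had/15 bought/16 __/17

2

The marked gap is the direct object of "bought".
Its filler is the fronted wh-phrase "which diagram", at word 2.
(The other dependency links word 8 to a gap after word 9.)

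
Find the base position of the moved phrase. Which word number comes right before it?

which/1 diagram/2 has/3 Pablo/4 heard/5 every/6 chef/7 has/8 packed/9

9

The displaced element is "which diagram" (word 2).
It is linked across 1 clause boundary (Ø).
It functions as the direct object of "packed", so the gap sits immediately after word 9 ("packed").
Base order: Pablo has heard every chef has packed which diagram.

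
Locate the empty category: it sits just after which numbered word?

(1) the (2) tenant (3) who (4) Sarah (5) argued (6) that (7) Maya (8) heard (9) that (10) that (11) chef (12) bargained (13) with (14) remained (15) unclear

13

The displaced element is "the tenant" (word 2).
It is linked across 2 clause boundaries (that → that).
It functions as the object of the preposition "with" of "bargained", so the gap sits immediately after word 13 ("with").
Base order: Sarah argued that Maya heard that that chef bargained with the tenant.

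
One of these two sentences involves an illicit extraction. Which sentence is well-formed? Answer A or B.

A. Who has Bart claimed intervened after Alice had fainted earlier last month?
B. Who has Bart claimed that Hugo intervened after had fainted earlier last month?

A

In B, the wh-phrase is extracted from inside an adjunct island (introduced by "after"), which blocks movement.
In A, the extraction path crosses only that-complement boundaries, which are transparent.
So A is grammatical.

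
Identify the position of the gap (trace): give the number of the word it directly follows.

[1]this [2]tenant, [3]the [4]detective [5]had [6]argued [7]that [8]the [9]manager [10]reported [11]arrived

10

The displaced element is "this tenant" (word 2).
It is linked across 2 clause boundaries (that → Ø).
It functions as the subject of "arrived", so the gap sits immediately after word 10 ("reported").
Base order: The detective had argued that the manager reported that this tenant arrived.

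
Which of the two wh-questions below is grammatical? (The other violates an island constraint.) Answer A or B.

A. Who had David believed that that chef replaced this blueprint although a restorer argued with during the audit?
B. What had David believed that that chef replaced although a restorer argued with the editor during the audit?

In A, the wh-phrase is extracted from inside an adjunct island (introduced by "although"), which blocks movement.
In B, the extraction path crosses only that-complement boundaries, which are transparent.
So B is grammatical.

B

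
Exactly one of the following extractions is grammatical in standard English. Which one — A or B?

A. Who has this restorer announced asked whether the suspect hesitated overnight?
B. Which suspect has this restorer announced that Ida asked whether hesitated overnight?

In B, the wh-phrase is extracted from inside a wh-island (introduced by "whether"), which blocks movement.
In A, the extraction path crosses only that-complement boundaries, which are transparent.
So A is grammatical.

A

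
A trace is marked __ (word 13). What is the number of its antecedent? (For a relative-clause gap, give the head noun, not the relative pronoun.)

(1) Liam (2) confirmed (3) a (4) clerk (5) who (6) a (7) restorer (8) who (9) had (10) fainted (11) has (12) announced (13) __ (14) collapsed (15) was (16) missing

The gap at 13 is the subject of "collapsed", inside a relative clause.
The relative pronoun is "who" (word 5); it is bound by the head noun immediately before it.
Its filler is the head noun "clerk", at word 4.

4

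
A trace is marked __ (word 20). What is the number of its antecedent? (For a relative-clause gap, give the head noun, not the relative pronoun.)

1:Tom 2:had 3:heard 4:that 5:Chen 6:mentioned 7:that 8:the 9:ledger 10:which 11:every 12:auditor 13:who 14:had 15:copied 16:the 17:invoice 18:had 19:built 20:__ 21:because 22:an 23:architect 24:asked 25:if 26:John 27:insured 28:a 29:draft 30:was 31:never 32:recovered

The gap at 20 is the object of "built", inside a relative clause.
The relative pronoun is "which" (word 10); it is bound by the head noun immediately before it.
Its filler is the head noun "ledger", at word 9.

9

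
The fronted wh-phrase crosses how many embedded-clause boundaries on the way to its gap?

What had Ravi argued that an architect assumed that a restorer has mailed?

2

"what" is extracted from the object of "mailed".
Boundaries crossed, outermost first: [that], [that] — 2 in total.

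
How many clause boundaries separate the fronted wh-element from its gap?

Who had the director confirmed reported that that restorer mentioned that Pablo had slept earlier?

1

"who" is extracted from the subject of "reported".
Boundaries crossed, outermost first: [Ø] — 1 in total.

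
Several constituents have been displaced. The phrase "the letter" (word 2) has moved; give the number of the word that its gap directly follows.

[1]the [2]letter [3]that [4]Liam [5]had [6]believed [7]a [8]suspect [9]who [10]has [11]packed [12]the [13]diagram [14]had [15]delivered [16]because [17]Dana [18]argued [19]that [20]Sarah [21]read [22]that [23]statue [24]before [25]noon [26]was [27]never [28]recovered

The displaced element is "the letter" (word 2).
It is linked across 1 clause boundary (Ø).
It functions as the direct object of "delivered", so the gap sits immediately after word 15 ("delivered").
Base order: Liam had believed a suspect who has packed the diagram had delivered the letter because Dana argued that Sarah read that statue before noon.

15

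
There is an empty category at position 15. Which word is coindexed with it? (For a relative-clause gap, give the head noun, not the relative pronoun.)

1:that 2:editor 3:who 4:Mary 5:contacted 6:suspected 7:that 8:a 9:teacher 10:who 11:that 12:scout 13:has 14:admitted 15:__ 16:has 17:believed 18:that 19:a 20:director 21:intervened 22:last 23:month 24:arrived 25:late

9

The gap at 15 is the subject of "believed", inside a relative clause.
The relative pronoun is "who" (word 10); it is bound by the head noun immediately before it.
Its filler is the head noun "teacher", at word 9.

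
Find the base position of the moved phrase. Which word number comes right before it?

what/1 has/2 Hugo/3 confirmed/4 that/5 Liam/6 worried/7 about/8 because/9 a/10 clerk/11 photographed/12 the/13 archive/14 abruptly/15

The displaced element is "what" (word 1).
It is linked across 1 clause boundary (that).
It functions as the object of the preposition "about" of "worried", so the gap sits immediately after word 8 ("about").
Base order: Hugo has confirmed that Liam worried about what because a clerk photographed the archive abruptly.

8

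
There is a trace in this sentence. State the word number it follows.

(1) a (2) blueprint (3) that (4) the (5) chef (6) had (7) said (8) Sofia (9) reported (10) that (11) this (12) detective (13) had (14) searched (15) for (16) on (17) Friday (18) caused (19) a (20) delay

The displaced element is "a blueprint" (word 2).
It is linked across 2 clause boundaries (Ø → that).
It functions as the object of the preposition "for" of "searched", so the gap sits immediately after word 15 ("for").
Base order: The chef had said Sofia reported that this detective had searched for a blueprint on Friday.

15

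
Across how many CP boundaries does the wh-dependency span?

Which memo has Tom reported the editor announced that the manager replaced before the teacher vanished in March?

"which memo" is extracted from the object of "replaced".
Boundaries crossed, outermost first: [Ø], [that] — 2 in total.

2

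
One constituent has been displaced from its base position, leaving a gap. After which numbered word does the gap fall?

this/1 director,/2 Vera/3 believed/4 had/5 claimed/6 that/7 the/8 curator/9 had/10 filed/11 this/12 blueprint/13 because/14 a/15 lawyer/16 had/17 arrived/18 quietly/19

4

The displaced element is "this director" (word 2).
It is linked across 1 clause boundary (Ø).
It functions as the subject of "claimed", so the gap sits immediately after word 4 ("believed").
Base order: Vera believed that this director had claimed that the curator had filed this blueprint because a lawyer had arrived quietly.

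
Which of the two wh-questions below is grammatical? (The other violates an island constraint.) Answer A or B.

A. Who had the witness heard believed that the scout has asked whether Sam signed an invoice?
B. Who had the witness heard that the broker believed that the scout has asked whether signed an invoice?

A

In B, the wh-phrase is extracted from inside a wh-island (introduced by "whether"), which blocks movement.
In A, the extraction path crosses only that-complement boundaries, which are transparent.
So A is grammatical.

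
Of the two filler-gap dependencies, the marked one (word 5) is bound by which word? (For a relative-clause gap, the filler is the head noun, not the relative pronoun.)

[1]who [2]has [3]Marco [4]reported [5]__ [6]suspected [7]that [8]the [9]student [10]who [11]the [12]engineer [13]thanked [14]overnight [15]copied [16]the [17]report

The marked gap is the subject of "suspected".
Its filler is the fronted wh-phrase "who", at word 1.
(The other dependency links word 9 to a gap after word 13.)

1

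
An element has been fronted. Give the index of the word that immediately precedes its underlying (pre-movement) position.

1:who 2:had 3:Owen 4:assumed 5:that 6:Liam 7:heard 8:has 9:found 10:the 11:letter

The displaced element is "who" (word 1).
It is linked across 2 clause boundaries (that → Ø).
It functions as the subject of "found", so the gap sits immediately after word 7 ("heard").
Base order: Owen had assumed that Liam heard that who has found the letter.

7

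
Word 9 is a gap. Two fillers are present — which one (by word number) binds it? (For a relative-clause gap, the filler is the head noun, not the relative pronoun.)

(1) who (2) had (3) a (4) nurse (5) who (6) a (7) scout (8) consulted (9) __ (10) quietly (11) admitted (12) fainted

4

The marked gap is inside the relative clause, the direct object of "consulted".
Its filler is the head noun "nurse" (via "who"), at word 4.
(The other dependency links word 1 to a gap after word 11.)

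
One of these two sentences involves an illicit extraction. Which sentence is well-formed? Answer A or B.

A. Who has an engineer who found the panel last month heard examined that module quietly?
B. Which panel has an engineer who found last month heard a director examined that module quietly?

A

In B, the wh-phrase is extracted from inside a complex-NP island (relative clause) (introduced by "who"), which blocks movement.
In A, the extraction path crosses only that-complement boundaries, which are transparent.
So A is grammatical.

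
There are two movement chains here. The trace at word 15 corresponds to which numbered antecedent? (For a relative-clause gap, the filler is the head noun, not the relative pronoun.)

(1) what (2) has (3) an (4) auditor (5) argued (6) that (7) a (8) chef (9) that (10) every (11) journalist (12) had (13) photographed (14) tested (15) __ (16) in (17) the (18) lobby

1

The marked gap is the direct object of "tested".
Its filler is the fronted wh-phrase "what", at word 1.
(The other dependency links word 8 to a gap after word 13.)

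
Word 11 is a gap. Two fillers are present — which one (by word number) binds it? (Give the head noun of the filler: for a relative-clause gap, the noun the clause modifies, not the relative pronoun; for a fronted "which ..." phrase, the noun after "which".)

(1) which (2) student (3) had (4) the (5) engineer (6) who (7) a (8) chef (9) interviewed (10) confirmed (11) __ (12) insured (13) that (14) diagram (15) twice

2

The marked gap is the subject of "insured".
Its filler is the fronted wh-phrase "which student", at word 2.
(The other dependency links word 5 to a gap after word 9.)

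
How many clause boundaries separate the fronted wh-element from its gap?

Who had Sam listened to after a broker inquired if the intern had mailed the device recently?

0

"who" originates inside the matrix clause — no clause boundary is crossed.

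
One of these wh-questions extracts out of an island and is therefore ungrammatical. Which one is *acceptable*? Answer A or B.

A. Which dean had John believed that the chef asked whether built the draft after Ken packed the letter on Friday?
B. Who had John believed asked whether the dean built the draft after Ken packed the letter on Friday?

In A, the wh-phrase is extracted from inside a wh-island (introduced by "whether"), which blocks movement.
In B, the extraction path crosses only that-complement boundaries, which are transparent.
So B is grammatical.

B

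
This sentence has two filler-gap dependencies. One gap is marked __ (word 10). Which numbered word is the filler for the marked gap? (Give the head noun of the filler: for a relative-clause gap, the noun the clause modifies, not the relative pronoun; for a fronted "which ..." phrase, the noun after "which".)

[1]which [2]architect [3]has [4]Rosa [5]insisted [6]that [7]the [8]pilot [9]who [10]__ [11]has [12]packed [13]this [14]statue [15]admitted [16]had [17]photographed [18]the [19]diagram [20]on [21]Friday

8

The marked gap is inside the relative clause, the subject of "packed".
Its filler is the head noun "pilot" (via "who"), at word 8.
(The other dependency links word 2 to a gap after word 15.)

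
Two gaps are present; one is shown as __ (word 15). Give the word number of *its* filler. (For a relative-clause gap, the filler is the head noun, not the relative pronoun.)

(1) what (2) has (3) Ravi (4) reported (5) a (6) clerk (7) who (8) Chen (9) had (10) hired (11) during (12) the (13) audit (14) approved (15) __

The marked gap is the direct object of "approved".
Its filler is the fronted wh-phrase "what", at word 1.
(The other dependency links word 6 to a gap after word 10.)

1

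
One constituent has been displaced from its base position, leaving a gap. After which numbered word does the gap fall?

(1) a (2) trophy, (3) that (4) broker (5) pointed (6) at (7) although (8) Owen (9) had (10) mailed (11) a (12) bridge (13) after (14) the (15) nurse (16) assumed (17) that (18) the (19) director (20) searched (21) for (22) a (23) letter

The displaced element is "a trophy" (word 2).
It functions as the object of the preposition "at" of "pointed", so the gap sits immediately after word 6 ("at").
Base order: That broker pointed at a trophy although Owen had mailed a bridge after the nurse assumed that the director searched for a letter.

6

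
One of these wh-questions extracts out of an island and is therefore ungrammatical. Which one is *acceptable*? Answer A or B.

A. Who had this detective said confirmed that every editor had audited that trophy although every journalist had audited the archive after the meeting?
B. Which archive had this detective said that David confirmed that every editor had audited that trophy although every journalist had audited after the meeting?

A

In B, the wh-phrase is extracted from inside an adjunct island (introduced by "although"), which blocks movement.
In A, the extraction path crosses only that-complement boundaries, which are transparent.
So A is grammatical.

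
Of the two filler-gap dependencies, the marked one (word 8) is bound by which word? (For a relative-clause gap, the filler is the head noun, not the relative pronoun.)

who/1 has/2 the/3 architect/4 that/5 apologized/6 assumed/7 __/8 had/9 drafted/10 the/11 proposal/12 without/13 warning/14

The marked gap is the subject of "drafted".
Its filler is the fronted wh-phrase "who", at word 1.
(The other dependency links word 4 to a gap after word 5.)

1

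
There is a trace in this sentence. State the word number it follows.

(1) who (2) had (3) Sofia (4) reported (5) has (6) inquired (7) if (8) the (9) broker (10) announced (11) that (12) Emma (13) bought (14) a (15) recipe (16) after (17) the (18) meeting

4

The displaced element is "who" (word 1).
It is linked across 1 clause boundary (Ø).
It functions as the subject of "inquired", so the gap sits immediately after word 4 ("reported").
Base order: Sofia had reported who has inquired if the broker announced that Emma bought a recipe after the meeting.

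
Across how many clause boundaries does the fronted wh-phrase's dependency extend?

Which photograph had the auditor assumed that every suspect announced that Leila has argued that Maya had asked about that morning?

"which photograph" is extracted from the PP object of "asked".
Boundaries crossed, outermost first: [that], [that], [that] — 3 in total.

3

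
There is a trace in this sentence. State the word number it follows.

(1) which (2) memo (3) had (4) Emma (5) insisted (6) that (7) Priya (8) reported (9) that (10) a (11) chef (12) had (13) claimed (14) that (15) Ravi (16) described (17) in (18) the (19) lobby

The displaced element is "which memo" (word 2).
It is linked across 3 clause boundaries (that → that → that).
It functions as the direct object of "described", so the gap sits immediately after word 16 ("described").
Base order: Emma had insisted that Priya reported that a chef had claimed that Ravi described which memo in the lobby.

16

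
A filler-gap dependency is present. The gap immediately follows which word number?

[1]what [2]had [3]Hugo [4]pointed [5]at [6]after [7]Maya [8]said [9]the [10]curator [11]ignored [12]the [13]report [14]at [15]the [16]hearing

5

The displaced element is "what" (word 1).
It functions as the object of the preposition "at" of "pointed", so the gap sits immediately after word 5 ("at").
Base order: Hugo had pointed at what after Maya said the curator ignored the report at the hearing.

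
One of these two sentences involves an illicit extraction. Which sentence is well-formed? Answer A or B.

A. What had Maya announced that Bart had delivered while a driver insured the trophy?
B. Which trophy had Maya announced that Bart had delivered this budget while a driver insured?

A

In B, the wh-phrase is extracted from inside an adjunct island (introduced by "while"), which blocks movement.
In A, the extraction path crosses only that-complement boundaries, which are transparent.
So A is grammatical.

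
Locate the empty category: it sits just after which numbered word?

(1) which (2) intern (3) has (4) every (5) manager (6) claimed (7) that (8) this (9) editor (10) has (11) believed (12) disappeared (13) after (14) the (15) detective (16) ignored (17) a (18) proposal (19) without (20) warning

The displaced element is "which intern" (word 2).
It is linked across 2 clause boundaries (that → Ø).
It functions as the subject of "disappeared", so the gap sits immediately after word 11 ("believed").
Base order: Every manager has claimed that this editor has believed that which intern disappeared after the detective ignored a proposal without warning.

11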